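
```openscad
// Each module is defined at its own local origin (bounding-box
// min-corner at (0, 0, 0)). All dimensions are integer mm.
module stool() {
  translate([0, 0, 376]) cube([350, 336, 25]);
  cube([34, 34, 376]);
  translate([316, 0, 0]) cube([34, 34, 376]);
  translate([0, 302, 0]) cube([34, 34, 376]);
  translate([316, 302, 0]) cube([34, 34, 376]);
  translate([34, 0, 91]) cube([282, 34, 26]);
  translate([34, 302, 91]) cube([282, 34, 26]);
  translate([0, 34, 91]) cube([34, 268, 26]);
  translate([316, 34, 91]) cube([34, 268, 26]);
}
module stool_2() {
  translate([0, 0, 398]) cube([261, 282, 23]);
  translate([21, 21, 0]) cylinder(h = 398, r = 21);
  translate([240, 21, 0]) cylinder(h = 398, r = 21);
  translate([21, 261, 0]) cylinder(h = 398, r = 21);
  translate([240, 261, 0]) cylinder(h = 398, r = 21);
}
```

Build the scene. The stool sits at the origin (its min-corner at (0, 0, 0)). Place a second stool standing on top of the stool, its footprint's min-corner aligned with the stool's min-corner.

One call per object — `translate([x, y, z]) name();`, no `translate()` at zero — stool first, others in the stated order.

stool();
translate([0, 0, 401]) stool_2();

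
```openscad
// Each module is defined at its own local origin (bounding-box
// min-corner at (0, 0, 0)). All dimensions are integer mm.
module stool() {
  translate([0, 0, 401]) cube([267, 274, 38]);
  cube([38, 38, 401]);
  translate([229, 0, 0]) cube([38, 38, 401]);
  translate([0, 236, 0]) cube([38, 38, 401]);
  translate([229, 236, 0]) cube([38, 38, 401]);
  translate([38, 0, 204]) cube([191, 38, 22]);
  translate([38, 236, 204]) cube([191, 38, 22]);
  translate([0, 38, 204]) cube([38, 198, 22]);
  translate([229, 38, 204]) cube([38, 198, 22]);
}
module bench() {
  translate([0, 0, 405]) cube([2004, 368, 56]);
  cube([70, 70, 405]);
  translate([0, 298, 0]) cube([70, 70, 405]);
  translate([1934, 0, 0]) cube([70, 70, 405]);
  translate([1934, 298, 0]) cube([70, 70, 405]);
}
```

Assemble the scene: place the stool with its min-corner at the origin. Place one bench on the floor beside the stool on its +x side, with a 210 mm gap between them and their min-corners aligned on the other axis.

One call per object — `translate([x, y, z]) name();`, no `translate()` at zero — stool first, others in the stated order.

stool();
translate([477, 0, 0]) bench();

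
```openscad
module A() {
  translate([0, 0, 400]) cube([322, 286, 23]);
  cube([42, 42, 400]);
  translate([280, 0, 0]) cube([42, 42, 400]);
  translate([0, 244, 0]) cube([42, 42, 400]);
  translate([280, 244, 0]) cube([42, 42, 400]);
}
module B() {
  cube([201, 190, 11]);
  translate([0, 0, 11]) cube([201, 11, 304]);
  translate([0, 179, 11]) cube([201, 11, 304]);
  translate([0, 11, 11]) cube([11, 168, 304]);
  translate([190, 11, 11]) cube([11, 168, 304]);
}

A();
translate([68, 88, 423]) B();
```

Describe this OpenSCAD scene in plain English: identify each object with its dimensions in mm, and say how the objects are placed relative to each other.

A is a four-legged stool. The seat is a 322×286×23 mm slab whose top surface is at z = 423 mm; four square legs, each 42×42 mm in cross-section, run from the floor (z = 0) to the underside of the seat, each flush with a corner of the seat.

B is an open storage box with external size 201×190×315 mm and wall thickness 11 mm (the base is also 11 mm thick). The base covers the whole footprint; the four walls stand on the base, with the y-facing walls full-width and the x-facing walls fitting between their inner faces.

The open box is on top of the stool.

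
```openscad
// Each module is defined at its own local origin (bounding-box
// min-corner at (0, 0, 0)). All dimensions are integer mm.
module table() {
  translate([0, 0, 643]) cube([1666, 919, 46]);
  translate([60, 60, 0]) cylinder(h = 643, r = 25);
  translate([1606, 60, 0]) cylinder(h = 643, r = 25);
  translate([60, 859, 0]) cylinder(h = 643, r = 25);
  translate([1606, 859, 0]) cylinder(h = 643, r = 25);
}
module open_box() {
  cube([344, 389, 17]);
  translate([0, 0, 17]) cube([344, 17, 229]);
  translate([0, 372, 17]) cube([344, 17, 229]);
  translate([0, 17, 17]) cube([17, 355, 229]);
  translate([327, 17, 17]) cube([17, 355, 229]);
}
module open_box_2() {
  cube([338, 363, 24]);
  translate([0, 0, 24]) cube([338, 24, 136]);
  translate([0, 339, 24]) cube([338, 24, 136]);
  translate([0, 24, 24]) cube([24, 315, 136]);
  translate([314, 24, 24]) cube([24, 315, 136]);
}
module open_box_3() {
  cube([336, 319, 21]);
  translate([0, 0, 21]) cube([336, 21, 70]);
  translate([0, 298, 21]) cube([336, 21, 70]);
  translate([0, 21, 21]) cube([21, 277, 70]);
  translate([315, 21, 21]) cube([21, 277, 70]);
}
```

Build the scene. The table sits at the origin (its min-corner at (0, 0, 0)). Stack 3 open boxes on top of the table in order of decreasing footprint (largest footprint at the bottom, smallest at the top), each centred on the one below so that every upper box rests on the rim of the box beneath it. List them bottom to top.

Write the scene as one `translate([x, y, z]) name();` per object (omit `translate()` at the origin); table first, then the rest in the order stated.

table();
translate([661, 265, 689]) open_box();
translate([664, 278, 935]) open_box_2();
translate([665, 300, 1095]) open_box_3();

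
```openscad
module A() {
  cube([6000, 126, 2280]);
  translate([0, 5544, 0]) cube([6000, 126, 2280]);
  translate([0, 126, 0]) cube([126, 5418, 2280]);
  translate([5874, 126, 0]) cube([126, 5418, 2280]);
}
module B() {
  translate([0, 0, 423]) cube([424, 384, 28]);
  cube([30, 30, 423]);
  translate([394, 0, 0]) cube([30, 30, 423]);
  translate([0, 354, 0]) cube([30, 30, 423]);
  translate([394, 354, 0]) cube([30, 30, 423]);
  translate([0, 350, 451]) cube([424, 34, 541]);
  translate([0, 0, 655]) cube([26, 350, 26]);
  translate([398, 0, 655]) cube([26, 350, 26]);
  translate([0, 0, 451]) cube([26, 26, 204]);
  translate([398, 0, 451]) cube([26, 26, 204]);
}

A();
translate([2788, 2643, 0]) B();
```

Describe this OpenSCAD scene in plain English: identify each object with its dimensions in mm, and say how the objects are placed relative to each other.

A is a box-shaped house frame (walls only): outside footprint 6000×5670 mm, wall height 2280 mm, wall thickness 126 mm. The two y-facing walls run the full x-width; the two x-facing walls fit between the inner faces of the y-facing walls.

B is a chair. The seat is a 424×384×28 mm slab with its top at z = 451 mm, on four 30×30 mm corner legs (flush with the seat edges, standing on z = 0). A flat backrest 34 mm thick, 541 mm tall, spans the full seat width and rises from the seat top along its +y edge, rear face flush with the rear of the seat. Two armrests of 26×26 mm section run along each side from the seat's front edge to the front of the backrest, top faces 230 mm above the seat top and outer faces flush with the seat's x-edges; a 26×26 mm post under the front of each armrest stands on the seat at the front corner.

The chair sits inside the house frame, centred.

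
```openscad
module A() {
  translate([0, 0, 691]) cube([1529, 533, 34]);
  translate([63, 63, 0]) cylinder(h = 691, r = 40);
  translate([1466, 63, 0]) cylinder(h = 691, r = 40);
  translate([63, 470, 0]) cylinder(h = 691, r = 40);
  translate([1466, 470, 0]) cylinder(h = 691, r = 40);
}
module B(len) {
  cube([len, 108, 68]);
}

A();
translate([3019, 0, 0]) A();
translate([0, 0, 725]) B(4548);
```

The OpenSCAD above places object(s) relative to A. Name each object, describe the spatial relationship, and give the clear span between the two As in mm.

Second table starts at x = 3019; first ends at x = 1529; clear span = 3019 − 1529 = 1490 mm.

A is a table. B is a beam. A beam spans the tops of two tables. The clear span between the two tables is 1490 mm.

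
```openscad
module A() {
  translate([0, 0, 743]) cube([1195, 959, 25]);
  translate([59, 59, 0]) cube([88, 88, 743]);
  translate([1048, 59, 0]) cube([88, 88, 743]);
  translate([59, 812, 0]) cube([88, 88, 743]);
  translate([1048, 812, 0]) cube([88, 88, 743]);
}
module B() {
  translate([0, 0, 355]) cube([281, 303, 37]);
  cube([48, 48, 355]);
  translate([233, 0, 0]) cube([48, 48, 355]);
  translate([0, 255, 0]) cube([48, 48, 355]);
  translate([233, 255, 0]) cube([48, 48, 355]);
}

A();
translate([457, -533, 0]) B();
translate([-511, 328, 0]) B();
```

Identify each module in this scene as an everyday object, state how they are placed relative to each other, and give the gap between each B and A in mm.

A is a table. B is a stool. Two stools sit around the table at the −y, −x sides. The gap between each stool and the table is 230 mm.

Each stool's nearest face is 230 mm from the table's bounding box.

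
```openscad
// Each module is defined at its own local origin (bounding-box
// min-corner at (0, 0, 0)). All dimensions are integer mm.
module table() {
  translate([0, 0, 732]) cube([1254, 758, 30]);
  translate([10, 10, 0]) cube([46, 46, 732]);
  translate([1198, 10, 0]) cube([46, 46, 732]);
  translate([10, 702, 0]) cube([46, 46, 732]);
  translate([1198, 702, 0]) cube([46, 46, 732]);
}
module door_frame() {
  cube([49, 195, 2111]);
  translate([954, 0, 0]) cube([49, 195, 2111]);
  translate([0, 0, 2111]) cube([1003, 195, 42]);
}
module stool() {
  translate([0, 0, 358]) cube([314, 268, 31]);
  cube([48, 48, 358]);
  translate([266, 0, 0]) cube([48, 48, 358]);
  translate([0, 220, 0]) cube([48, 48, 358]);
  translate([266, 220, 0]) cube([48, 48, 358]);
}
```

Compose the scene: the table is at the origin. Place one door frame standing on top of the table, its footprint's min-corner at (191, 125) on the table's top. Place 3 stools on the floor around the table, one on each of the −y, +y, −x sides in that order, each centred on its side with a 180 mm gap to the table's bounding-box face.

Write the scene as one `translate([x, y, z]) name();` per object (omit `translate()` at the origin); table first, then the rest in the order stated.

table();
translate([191, 125, 762]) door_frame();
translate([470, -448, 0]) stool();
translate([470, 938, 0]) stool();
translate([-494, 245, 0]) stool();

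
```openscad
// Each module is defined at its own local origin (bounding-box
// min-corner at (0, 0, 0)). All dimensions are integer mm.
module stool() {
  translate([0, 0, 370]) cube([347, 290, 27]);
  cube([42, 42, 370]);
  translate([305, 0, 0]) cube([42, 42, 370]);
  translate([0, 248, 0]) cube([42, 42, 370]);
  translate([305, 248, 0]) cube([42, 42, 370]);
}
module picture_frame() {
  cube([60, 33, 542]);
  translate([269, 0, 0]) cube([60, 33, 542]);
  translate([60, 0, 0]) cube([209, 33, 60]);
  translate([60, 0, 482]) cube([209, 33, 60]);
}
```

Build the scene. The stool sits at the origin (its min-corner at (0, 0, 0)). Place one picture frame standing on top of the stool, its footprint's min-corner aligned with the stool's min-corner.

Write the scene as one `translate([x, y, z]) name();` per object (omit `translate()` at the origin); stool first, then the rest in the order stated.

stool();
translate([0, 0, 397]) picture_frame();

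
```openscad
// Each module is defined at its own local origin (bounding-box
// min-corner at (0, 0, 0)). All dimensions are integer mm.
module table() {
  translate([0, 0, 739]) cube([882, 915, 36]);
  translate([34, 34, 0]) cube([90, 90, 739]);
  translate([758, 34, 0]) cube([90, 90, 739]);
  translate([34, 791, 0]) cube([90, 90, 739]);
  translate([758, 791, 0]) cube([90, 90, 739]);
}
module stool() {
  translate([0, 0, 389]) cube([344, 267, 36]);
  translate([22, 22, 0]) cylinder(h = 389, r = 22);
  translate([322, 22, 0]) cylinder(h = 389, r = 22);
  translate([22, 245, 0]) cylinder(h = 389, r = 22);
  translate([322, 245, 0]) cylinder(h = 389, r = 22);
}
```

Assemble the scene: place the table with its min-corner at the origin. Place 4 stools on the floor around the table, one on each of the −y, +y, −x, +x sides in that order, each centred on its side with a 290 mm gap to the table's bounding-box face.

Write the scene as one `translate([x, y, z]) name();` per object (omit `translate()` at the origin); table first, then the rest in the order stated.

table();
translate([269, -557, 0]) stool();
translate([269, 1205, 0]) stool();
translate([-634, 324, 0]) stool();
translate([1172, 324, 0]) stool();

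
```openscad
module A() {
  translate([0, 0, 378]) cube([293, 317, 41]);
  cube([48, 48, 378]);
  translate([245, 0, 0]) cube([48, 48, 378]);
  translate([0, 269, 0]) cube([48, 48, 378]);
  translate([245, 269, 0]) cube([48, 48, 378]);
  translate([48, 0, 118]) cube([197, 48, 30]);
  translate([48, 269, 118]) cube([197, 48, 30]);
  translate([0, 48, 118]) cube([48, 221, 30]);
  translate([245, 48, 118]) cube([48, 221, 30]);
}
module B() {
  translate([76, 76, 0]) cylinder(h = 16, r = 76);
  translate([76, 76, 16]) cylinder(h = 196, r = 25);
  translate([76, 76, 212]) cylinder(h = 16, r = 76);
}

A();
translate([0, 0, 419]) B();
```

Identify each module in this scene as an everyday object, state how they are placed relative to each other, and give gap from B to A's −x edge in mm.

The spool's min-x is at 0; the stool's min-x is 0; gap = 0 mm.

A is a stool. B is a spool. The spool is on top of the stool. The gap from the spool to the stool's −x edge is 0 mm.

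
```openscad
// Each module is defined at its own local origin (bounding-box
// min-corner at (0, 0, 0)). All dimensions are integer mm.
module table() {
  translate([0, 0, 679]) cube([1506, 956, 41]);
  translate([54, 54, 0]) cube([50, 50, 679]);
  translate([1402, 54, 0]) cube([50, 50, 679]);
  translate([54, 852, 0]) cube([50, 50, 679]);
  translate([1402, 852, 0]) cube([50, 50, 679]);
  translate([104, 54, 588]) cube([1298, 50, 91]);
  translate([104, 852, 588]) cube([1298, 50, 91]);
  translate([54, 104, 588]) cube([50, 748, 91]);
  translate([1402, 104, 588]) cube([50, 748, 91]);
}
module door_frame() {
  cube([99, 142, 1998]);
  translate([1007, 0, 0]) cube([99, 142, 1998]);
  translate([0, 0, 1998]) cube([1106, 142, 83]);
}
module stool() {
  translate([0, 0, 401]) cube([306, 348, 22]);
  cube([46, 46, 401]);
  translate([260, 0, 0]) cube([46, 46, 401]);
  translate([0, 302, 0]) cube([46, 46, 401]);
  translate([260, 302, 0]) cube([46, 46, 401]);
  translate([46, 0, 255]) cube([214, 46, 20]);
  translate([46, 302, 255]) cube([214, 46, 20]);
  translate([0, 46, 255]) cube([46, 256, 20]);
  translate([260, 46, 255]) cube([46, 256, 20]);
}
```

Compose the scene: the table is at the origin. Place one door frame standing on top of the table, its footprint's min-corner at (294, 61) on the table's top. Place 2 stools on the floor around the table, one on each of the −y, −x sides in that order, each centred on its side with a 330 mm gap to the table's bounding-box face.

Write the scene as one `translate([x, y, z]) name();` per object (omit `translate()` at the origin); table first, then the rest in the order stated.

table();
translate([294, 61, 720]) door_frame();
translate([600, -678, 0]) stool();
translate([-636, 304, 0]) stool();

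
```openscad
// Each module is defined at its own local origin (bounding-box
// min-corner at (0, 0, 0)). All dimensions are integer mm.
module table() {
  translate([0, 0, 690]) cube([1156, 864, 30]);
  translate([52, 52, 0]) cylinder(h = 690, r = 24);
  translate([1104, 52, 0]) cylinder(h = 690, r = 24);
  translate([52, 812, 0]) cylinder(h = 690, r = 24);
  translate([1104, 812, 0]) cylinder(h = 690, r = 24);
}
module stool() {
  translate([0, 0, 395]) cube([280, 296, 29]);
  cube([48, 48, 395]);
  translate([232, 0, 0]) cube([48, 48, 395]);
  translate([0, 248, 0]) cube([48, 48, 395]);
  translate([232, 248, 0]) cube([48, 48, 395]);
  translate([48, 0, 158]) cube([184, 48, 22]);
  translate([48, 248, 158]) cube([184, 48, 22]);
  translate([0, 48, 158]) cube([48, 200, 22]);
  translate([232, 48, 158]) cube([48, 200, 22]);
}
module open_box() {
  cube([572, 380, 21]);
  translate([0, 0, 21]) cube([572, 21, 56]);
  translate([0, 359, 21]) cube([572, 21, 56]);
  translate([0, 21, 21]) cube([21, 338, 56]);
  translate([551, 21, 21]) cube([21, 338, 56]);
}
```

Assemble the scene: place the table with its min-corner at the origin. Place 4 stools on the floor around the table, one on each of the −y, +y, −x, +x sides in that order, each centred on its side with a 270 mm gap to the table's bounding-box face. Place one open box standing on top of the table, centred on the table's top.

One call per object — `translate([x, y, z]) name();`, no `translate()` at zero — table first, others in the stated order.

table();
translate([438, -566, 0]) stool();
translate([438, 1134, 0]) stool();
translate([-550, 284, 0]) stool();
translate([1426, 284, 0]) stool();
translate([292, 242, 720]) open_box();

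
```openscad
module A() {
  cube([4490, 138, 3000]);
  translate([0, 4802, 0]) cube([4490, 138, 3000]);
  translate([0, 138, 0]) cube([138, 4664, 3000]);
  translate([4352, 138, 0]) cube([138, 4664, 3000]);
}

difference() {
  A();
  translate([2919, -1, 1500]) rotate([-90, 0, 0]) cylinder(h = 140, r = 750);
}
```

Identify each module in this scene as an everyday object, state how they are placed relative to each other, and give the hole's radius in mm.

A is a house frame. The house frame has a circular hole through its front wall. The hole's radius is 750 mm.

The subtracted cylinder has r = 750 mm.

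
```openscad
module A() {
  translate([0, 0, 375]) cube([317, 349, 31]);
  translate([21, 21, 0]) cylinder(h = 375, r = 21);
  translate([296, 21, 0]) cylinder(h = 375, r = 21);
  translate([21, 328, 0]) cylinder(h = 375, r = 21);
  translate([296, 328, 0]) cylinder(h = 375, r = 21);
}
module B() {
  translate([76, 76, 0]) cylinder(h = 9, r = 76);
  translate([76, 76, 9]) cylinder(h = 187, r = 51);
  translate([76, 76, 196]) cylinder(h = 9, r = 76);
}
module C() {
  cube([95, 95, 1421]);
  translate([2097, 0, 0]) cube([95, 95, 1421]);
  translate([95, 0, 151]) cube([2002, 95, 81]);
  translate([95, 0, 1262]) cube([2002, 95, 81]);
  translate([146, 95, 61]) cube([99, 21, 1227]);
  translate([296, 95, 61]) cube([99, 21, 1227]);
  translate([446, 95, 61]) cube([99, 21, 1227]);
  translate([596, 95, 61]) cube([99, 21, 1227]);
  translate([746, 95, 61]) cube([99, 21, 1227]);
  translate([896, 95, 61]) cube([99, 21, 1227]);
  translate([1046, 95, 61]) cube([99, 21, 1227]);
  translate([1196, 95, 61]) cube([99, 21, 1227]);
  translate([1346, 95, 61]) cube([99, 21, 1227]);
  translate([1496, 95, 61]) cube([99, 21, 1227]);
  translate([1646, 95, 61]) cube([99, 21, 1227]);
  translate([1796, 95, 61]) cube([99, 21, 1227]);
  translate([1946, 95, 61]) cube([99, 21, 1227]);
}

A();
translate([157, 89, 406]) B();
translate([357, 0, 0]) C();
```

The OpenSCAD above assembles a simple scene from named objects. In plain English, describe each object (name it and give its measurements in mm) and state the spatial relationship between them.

A is a four-legged stool. The seat is 317×349 mm, 31 mm thick, top at z = 406 mm. It stands on four round legs, each 42 mm in diameter, from z = 0 to the seat underside, each leg's axis is inset half a diameter from the nearest pair of seat edges (so the leg's bounding box is flush with the corner).

B is a spool: two coaxial disc flanges of radius 76 mm and thickness 9 mm, joined by a core cylinder of radius 51 mm and height 187 mm. The lower flange rests on z = 0 and the three cylinders share a vertical axis.

C is a fence section. Two 95×95 mm posts, 1421 mm tall, stand on the floor with a clear span of 2002 mm between their inner faces. Two horizontal rails of 95×81 mm section span the gap between the posts with their undersides at z = 151 mm and z = 1262 mm, flush with the posts' −y face. 13 pickets, each 99 mm wide, 21 mm thick and 1227 mm tall, are fixed to the +y face of the rails with their bottoms at z = 61 mm, evenly spaced across the span with equal gaps (rounded down to the nearest mm) at the −x end and between each pair — any rounding remainder accumulates at the +x end.

The spool is on top of the stool. The fence section is on the floor beside the stool on its +x side.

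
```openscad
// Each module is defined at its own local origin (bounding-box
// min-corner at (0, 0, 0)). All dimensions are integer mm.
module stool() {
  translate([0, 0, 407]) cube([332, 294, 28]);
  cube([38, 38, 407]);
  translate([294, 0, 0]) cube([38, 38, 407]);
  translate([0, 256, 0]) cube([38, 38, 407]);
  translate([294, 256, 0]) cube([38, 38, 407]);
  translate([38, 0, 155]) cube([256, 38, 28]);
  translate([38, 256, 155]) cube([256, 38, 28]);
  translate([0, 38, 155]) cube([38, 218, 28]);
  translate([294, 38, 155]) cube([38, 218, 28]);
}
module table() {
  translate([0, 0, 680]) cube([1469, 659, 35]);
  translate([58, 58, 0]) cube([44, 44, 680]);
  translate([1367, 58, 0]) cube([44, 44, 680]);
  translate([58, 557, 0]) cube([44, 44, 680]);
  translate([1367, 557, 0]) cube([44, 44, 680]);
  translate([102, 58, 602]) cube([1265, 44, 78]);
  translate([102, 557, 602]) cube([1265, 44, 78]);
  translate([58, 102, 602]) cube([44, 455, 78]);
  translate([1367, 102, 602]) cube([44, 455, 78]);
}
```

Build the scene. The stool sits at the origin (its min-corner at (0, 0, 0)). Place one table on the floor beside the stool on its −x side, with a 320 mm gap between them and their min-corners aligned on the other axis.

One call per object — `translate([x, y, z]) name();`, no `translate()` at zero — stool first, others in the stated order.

stool();
translate([-1789, 0, 0]) table();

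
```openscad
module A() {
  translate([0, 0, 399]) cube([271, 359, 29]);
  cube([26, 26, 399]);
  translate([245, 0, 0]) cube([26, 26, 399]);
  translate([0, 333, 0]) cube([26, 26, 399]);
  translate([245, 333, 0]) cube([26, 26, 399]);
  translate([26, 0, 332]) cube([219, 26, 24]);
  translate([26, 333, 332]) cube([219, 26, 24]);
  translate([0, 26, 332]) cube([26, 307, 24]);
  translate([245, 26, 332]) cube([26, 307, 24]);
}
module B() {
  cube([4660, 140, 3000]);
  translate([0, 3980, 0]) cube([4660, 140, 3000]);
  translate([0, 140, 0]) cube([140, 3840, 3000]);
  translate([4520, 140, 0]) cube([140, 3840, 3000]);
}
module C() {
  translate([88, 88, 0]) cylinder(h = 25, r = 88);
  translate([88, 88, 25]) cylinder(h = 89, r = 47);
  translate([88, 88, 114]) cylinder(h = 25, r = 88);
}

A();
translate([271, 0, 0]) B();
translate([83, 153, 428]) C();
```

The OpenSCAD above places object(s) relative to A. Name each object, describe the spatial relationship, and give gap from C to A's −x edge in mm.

A is a stool. B is a house frame. C is a spool. The house frame is against the stool's +x side, with their −y faces flush. The spool is on top of the stool. The gap from the spool to the stool's −x edge is 83 mm.

The spool's min-x is at 83; the stool's min-x is 0; gap = 83 mm.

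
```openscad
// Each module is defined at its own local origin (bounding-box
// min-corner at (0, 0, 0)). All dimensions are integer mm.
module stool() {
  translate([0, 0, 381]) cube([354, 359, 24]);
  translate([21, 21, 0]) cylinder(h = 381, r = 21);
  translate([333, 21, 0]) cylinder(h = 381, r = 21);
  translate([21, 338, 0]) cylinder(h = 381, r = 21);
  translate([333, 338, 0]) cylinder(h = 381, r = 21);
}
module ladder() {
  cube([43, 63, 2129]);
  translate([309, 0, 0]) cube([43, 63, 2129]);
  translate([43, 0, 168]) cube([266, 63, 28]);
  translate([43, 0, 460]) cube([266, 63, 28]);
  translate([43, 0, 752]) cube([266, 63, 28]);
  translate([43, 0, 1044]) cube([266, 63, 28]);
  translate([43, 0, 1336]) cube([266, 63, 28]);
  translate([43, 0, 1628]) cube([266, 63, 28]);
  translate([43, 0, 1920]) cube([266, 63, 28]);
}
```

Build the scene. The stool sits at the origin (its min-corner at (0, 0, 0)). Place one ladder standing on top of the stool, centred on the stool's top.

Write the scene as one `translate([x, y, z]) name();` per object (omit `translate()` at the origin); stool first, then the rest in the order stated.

stool();
translate([1, 148, 405]) ladder();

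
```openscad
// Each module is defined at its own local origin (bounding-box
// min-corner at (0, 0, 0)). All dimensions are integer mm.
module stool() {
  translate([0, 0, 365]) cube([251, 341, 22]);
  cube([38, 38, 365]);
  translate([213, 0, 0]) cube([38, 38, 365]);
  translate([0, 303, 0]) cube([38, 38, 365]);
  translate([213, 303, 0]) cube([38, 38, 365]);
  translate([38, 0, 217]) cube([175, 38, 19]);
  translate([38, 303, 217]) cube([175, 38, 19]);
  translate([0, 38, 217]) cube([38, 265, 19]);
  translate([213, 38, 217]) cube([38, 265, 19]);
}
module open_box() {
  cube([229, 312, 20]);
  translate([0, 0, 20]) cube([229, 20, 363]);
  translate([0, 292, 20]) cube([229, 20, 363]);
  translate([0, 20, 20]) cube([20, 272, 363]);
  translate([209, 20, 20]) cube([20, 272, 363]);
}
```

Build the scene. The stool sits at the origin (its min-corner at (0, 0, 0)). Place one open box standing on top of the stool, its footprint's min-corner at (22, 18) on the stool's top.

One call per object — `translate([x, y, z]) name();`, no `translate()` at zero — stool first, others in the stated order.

stool();
translate([22, 18, 387]) open_box();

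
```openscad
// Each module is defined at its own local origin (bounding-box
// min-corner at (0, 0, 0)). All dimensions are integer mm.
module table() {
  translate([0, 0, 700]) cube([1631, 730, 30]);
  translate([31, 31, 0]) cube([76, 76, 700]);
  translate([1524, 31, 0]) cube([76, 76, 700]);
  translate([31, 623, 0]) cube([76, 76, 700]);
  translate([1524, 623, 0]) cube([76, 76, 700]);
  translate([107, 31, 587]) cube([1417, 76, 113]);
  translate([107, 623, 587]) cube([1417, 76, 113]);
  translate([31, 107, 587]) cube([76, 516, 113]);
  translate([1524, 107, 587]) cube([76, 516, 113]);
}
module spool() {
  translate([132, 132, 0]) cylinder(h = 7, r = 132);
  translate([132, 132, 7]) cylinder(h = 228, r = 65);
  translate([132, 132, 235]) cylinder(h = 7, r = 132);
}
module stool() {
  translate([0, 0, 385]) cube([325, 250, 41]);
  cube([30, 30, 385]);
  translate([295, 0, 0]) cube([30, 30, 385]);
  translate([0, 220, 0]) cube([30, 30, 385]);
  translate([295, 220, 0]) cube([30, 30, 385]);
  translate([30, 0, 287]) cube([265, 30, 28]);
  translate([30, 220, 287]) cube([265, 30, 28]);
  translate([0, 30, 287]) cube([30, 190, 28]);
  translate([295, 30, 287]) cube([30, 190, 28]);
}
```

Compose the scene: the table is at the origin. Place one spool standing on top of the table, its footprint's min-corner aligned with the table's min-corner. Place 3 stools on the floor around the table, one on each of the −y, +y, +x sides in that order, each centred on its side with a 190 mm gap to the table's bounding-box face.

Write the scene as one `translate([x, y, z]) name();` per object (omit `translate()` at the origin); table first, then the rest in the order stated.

table();
translate([0, 0, 730]) spool();
translate([653, -440, 0]) stool();
translate([653, 920, 0]) stool();
translate([1821, 240, 0]) stool();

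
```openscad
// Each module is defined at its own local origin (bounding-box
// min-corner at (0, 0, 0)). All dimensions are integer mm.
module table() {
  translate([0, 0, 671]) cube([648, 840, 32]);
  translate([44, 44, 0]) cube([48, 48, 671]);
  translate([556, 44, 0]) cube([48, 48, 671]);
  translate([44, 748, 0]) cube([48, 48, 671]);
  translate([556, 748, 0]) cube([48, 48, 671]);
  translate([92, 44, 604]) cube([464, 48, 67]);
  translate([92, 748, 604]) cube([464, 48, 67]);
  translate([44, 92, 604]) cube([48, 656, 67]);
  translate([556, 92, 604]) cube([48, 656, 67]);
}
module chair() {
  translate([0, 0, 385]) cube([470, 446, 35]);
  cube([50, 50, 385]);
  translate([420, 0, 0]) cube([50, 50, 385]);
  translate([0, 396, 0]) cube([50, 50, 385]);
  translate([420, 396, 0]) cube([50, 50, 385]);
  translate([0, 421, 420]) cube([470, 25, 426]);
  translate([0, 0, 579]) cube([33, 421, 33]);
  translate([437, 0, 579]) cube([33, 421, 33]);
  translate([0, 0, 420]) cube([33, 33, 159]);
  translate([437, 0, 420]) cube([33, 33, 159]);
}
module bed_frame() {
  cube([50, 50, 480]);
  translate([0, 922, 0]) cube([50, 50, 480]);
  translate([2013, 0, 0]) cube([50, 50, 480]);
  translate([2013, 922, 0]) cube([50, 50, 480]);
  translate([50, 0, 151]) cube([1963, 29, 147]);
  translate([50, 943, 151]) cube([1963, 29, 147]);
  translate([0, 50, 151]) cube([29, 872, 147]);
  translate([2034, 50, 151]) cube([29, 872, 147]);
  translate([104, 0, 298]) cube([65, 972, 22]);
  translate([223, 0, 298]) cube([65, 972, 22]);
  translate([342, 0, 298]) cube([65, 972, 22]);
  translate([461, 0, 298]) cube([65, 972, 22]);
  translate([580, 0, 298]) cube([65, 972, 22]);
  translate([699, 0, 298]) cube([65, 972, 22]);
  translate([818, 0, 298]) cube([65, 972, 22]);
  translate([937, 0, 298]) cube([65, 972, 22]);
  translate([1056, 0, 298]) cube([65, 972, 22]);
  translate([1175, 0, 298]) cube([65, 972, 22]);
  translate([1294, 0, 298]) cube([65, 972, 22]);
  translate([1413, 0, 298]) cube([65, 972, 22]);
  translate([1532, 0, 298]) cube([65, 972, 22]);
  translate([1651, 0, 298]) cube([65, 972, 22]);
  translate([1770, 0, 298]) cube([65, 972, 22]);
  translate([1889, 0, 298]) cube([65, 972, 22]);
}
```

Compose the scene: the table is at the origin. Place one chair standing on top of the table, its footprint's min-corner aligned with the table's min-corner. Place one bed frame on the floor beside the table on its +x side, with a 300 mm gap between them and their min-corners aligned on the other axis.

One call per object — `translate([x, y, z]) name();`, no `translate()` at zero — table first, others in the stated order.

table();
translate([0, 0, 703]) chair();
translate([948, 0, 0]) bed_frame();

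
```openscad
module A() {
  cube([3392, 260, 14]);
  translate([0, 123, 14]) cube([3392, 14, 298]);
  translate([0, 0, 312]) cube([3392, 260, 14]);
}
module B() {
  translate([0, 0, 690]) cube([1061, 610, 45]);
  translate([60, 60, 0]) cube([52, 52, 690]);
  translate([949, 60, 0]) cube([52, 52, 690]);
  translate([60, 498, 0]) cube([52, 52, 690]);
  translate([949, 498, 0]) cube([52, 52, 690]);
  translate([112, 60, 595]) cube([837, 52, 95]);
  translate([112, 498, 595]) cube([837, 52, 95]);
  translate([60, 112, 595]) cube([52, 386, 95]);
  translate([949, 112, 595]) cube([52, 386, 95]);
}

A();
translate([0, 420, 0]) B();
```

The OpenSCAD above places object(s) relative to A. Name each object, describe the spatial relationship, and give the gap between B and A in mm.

The table's nearest face is 160 mm from the I-beam's +y face.

A is an I-beam. B is a table. The table is on the floor beside the I-beam on its +y side. The gap between the table and the I-beam is 160 mm.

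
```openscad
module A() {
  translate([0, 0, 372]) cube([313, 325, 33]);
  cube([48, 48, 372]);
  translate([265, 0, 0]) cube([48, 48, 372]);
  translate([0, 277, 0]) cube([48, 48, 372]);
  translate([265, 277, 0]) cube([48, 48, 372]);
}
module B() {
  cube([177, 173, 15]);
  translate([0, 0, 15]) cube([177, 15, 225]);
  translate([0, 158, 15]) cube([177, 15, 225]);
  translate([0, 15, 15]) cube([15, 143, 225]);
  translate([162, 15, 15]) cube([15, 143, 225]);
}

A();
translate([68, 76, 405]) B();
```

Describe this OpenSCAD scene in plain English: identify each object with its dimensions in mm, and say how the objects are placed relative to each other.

A is a four-legged stool. The seat is a 313×325×33 mm slab whose top surface is at z = 405 mm; four square legs, each 48×48 mm in cross-section, run from the floor (z = 0) to the underside of the seat, each flush with a corner of the seat.

B is an open storage box with external size 177×173×240 mm and wall thickness 15 mm (the base is also 15 mm thick). The base covers the whole footprint; the four walls stand on the base, with the y-facing walls full-width and the x-facing walls fitting between their inner faces.

The open box is on top of the stool, centred.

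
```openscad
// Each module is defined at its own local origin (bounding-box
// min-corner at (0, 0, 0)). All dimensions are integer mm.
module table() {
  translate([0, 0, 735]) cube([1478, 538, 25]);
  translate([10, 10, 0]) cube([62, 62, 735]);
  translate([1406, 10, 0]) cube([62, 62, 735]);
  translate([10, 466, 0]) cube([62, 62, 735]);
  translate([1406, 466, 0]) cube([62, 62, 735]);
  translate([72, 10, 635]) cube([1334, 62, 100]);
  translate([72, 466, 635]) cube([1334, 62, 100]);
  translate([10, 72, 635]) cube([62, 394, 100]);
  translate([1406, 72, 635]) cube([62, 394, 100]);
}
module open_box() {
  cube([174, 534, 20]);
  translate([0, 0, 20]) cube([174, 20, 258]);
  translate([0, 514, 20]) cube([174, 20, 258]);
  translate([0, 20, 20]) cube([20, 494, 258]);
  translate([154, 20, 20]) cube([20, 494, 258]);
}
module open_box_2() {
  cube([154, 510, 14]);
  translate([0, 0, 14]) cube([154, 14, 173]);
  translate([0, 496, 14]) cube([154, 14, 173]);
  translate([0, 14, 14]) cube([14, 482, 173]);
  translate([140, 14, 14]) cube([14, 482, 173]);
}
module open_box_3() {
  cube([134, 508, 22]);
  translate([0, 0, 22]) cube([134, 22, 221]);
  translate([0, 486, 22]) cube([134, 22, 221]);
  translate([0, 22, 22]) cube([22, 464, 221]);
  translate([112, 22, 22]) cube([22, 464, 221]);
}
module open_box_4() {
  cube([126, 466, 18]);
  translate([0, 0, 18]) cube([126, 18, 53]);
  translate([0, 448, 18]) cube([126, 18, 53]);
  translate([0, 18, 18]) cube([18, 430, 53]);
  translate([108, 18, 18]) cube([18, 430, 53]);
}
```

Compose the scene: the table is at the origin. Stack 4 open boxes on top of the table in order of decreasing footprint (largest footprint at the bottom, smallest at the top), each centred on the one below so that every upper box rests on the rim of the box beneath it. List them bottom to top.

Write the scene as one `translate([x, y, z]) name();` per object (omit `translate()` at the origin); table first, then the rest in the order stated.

table();
translate([652, 2, 760]) open_box();
translate([662, 14, 1038]) open_box_2();
translate([672, 15, 1225]) open_box_3();
translate([676, 36, 1468]) open_box_4();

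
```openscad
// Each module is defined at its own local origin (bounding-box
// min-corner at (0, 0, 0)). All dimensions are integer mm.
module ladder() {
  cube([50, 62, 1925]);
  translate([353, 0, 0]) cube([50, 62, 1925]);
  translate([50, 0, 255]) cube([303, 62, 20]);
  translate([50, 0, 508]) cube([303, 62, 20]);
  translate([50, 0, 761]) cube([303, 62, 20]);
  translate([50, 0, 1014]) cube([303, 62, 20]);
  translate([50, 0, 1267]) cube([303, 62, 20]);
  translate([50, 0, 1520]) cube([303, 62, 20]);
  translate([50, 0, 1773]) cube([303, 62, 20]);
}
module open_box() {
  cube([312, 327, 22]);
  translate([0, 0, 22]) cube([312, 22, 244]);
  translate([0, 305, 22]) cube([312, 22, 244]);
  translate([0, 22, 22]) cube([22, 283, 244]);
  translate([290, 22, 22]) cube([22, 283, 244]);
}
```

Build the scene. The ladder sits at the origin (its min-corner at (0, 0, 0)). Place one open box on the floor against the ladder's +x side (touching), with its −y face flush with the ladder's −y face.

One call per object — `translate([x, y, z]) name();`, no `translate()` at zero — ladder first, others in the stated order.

ladder();
translate([403, 0, 0]) open_box();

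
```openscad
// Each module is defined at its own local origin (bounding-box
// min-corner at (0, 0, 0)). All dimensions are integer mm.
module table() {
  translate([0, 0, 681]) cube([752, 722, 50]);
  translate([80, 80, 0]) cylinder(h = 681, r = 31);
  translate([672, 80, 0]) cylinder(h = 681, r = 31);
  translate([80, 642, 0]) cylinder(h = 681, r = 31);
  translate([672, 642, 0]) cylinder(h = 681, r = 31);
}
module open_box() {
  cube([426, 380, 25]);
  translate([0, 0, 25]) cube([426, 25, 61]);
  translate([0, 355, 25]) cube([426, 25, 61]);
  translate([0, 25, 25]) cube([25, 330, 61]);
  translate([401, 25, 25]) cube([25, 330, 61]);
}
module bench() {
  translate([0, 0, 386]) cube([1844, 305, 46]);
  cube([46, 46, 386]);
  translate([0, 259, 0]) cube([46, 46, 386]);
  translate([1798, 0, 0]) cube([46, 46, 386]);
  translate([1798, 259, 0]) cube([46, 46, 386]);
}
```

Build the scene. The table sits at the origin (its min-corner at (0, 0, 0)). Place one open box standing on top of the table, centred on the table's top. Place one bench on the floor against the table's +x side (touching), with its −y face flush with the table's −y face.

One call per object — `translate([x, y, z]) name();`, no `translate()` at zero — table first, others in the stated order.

table();
translate([163, 171, 731]) open_box();
translate([752, 0, 0]) bench();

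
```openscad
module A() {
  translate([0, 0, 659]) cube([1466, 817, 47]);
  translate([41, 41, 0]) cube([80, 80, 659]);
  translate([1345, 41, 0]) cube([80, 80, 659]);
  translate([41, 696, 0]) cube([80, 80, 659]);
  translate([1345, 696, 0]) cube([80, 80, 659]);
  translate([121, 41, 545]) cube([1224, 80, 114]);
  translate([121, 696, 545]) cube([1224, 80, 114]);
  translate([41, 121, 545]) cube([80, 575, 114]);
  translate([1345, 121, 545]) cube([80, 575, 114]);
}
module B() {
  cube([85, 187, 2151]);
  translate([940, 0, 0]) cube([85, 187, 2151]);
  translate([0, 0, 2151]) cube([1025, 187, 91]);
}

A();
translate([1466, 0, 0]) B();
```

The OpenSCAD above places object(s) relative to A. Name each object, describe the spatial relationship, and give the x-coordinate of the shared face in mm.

A is a table. B is a door frame. The door frame is against the table's +x side, with their −y faces flush. The x-coordinate of the shared face is 1466 mm.

The table's +x face and the door frame's −x face are both at x = 1466 mm.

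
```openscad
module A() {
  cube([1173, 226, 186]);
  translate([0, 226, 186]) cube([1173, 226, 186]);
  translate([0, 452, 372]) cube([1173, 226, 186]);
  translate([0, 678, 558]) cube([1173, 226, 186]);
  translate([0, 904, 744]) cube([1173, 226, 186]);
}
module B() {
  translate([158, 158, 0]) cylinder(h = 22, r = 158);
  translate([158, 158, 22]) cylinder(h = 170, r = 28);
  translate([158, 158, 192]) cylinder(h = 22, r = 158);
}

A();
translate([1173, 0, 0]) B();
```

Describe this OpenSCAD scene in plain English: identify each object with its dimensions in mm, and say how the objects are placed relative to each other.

A is a run of 5 identical solid stair steps. Each tread is 1173×226 mm and each step block is 186 mm high. Step 1 rests on the floor; step k is offset from step 1 by (k−1)×226 mm in y and (k−1)×186 mm in z.

B is a spool: two coaxial disc flanges of radius 158 mm and thickness 22 mm, joined by a core cylinder of radius 28 mm and height 170 mm. The lower flange rests on z = 0 and the three cylinders share a vertical axis.

The spool is against the staircase's +x side, with their −y faces flush.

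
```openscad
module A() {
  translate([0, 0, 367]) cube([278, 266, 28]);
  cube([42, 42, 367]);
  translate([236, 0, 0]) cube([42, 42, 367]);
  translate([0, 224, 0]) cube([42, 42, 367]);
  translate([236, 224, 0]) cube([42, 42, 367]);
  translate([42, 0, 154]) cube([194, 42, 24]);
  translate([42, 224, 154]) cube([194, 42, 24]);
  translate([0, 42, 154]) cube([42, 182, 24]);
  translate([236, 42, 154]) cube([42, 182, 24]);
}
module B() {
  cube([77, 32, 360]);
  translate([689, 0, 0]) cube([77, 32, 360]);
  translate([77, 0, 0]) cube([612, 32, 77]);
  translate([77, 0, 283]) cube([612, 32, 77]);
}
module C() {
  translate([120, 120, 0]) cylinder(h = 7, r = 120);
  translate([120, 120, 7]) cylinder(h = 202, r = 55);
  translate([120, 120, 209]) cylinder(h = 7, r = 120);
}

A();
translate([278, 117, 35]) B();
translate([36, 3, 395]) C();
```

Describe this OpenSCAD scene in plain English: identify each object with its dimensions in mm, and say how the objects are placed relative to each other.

A is a simple wooden stool: a rectangular seat 278 mm (x) by 266 mm (y), 28 mm thick, top face at z = 395 mm, on four square legs, each 42×42 mm in cross-section. The legs rest on z = 0, each flush with a corner of the seat. Four stretchers, 42 mm wide and 24 mm tall, connect adjacent legs with their undersides at z = 154 mm, each running between the inner faces of the legs it joins and aligned with the legs' outer faces on the other axis.

B is a rectangular picture frame lying in the x–z plane (depth along y). The opening is 612 mm wide (x) by 206 mm tall (z), surrounded by a border 77 mm wide on all four sides. The frame is 32 mm deep and is made of two full-height vertical stiles with two horizontal rails fitted between them.

C is a spool: two coaxial disc flanges of radius 120 mm and thickness 7 mm, joined by a core cylinder of radius 55 mm and height 202 mm. The lower flange rests on z = 0 and the three cylinders share a vertical axis.

The picture frame is beside the stool with their tops flush at z = 395. The spool is on top of the stool.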